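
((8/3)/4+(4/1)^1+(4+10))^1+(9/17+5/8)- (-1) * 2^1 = 8903/408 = 21.82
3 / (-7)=-3 / 7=-0.43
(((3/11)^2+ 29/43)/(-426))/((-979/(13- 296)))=-551284/1084965981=-0.00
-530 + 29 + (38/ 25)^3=-7773253/ 15625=-497.49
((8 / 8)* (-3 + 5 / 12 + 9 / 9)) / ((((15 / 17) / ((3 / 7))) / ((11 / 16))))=-3553 / 6720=-0.53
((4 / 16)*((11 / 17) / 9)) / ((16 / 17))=11 / 576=0.02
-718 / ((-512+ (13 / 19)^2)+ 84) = 259198 / 154339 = 1.68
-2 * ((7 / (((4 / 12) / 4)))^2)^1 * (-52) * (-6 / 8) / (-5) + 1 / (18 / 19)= 9906719 / 90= 110074.66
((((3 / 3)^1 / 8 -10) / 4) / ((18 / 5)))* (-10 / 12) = 1975 / 3456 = 0.57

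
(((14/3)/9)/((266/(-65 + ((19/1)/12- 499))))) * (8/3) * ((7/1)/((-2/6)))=61.39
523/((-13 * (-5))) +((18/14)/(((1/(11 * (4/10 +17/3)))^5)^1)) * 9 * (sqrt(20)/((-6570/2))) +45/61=34828/3965 - 287145717144286 * sqrt(5)/30796875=-20848773.54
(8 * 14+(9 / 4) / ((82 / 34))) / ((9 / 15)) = 92605 / 492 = 188.22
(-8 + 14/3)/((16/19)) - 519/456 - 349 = -40367/114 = -354.10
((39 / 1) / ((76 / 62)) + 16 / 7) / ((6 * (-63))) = -9071 / 100548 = -0.09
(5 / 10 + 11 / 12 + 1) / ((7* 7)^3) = 29 / 1411788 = 0.00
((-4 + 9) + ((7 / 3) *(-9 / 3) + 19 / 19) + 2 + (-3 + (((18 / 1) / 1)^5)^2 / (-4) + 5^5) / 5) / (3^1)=-892616803529 / 15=-59507786901.93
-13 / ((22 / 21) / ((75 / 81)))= -11.49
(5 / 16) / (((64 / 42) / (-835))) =-87675 / 512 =-171.24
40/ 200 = 1/ 5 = 0.20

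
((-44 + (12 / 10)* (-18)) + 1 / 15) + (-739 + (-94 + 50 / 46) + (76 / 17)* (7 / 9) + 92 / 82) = -644095579 / 721395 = -892.85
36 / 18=2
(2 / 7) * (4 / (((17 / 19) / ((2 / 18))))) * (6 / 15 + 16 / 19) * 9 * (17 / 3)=8.99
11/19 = 0.58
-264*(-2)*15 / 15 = 528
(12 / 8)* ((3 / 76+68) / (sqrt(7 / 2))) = 15513* sqrt(14) / 1064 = 54.55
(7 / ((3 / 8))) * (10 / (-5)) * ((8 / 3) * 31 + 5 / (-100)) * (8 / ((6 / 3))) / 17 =-555184 / 765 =-725.73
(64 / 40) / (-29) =-8 / 145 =-0.06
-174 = -174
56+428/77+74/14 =5147/77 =66.84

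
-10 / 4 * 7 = -35 / 2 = -17.50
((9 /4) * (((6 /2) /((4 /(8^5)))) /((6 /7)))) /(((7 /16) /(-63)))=-9289728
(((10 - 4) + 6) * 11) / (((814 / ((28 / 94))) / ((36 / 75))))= 1008 / 43475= 0.02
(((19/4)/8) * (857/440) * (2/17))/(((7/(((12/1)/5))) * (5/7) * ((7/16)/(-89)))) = -4347561/327250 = -13.29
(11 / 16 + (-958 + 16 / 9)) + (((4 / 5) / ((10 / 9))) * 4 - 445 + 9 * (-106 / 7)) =-38655299 / 25200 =-1533.94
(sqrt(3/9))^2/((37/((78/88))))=13/1628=0.01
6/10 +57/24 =119/40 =2.98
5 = 5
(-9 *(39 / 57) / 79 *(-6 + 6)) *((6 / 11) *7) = 0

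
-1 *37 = -37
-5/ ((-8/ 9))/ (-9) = -5/ 8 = -0.62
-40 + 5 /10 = -79 /2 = -39.50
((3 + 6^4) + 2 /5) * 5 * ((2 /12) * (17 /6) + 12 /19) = 4905235 /684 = 7171.40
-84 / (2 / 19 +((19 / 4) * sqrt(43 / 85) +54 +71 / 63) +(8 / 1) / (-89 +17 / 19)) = -78063954805247040 / 51052388215517917 +79112858421744 * sqrt(3655) / 51052388215517917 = -1.44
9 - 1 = 8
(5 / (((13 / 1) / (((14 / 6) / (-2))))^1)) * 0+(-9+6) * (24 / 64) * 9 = -81 / 8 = -10.12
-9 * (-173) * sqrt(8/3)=2542.57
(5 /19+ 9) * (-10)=-1760 /19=-92.63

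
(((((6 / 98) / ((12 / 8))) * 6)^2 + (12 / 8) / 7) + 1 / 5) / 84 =11387 / 2016840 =0.01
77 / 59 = 1.31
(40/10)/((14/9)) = 18/7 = 2.57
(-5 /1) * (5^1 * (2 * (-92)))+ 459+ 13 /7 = 35426 /7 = 5060.86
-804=-804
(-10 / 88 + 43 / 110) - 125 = -27439 / 220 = -124.72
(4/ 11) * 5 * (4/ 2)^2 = 7.27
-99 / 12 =-33 / 4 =-8.25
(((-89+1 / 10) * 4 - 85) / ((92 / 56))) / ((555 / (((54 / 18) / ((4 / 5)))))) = -15421 / 8510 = -1.81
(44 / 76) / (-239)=-11 / 4541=-0.00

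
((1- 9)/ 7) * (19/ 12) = -38/ 21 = -1.81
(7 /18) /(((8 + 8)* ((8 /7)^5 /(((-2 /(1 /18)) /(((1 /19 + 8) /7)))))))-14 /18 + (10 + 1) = 43816211 /4456448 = 9.83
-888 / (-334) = 444 / 167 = 2.66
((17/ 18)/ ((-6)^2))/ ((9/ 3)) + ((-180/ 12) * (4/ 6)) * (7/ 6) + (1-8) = -36271/ 1944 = -18.66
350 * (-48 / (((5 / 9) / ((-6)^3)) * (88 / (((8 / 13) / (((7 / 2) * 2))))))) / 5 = 186624 / 143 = 1305.06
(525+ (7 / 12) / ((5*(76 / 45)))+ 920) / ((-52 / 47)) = -1306.12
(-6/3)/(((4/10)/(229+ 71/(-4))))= -4225/4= -1056.25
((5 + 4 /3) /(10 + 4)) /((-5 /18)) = -57 /35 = -1.63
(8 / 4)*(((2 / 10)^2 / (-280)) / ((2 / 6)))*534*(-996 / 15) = 132966 / 4375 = 30.39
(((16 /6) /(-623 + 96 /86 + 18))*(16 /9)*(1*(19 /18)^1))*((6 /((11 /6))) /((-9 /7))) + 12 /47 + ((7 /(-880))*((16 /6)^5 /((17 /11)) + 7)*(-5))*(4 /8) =2.15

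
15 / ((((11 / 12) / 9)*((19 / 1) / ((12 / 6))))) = 3240 / 209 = 15.50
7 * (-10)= -70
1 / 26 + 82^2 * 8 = 1398593 / 26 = 53792.04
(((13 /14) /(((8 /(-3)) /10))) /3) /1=-1.16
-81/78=-27/26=-1.04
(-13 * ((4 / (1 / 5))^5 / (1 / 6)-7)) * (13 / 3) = -3244798817 / 3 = -1081599605.67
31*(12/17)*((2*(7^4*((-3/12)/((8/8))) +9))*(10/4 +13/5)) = -131967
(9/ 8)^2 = 81/ 64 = 1.27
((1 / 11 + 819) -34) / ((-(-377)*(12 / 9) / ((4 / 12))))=0.52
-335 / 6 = -55.83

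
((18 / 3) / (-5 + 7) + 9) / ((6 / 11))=22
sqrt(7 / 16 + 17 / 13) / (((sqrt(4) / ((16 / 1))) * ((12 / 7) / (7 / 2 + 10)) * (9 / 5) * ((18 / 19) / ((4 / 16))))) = 12.20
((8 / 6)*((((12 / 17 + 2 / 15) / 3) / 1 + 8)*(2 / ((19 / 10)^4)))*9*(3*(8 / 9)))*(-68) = -2764.97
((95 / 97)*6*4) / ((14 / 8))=9120 / 679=13.43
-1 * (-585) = 585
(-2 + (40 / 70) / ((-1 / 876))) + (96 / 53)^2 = -9817550 / 19663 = -499.29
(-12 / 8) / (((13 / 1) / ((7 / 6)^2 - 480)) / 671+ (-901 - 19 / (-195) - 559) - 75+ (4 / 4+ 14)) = 6763770585 / 6853515019282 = 0.00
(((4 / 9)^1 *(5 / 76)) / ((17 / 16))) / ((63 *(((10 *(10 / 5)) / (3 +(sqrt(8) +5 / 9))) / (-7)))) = -0.00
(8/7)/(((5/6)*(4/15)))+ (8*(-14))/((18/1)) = -68/63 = -1.08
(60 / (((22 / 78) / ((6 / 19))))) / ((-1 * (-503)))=14040 / 105127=0.13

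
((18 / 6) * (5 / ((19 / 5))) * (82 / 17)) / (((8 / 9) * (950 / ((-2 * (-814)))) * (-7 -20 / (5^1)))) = -40959 / 12274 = -3.34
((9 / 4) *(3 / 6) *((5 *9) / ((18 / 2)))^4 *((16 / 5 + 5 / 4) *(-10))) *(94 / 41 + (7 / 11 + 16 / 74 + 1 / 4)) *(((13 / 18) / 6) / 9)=-163879649375 / 115340544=-1420.83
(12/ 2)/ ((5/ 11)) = 66/ 5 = 13.20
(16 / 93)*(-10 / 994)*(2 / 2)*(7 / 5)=-16 / 6603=-0.00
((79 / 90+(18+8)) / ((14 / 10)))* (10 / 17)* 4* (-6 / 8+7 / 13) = -133045 / 13923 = -9.56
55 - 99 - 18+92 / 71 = -4310 / 71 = -60.70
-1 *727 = -727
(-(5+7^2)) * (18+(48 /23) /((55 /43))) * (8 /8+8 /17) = -6705180 /4301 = -1558.98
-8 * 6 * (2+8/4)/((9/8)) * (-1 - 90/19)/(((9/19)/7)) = 390656/27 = 14468.74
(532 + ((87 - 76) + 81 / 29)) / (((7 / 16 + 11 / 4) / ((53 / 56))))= 559256 / 3451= 162.06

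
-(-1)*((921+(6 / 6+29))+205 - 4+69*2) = 1290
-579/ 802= -0.72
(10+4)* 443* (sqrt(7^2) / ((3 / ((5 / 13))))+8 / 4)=700826 / 39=17969.90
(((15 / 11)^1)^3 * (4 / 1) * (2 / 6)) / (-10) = -0.34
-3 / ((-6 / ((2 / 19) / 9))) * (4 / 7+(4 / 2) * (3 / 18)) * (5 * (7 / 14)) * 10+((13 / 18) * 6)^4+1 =200569 / 567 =353.74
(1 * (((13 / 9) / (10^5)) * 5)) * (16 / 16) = 13 / 180000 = 0.00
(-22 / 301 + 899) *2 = 541154 / 301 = 1797.85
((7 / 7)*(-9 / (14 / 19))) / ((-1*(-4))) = -171 / 56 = -3.05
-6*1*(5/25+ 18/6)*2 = -192/5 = -38.40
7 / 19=0.37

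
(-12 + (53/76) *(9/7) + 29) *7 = 9521/76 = 125.28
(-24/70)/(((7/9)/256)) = -27648/245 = -112.85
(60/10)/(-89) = -6/89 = -0.07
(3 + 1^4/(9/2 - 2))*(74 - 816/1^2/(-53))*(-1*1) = -80546/265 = -303.95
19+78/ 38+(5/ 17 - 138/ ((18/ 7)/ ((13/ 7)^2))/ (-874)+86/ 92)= 3509159/ 156009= 22.49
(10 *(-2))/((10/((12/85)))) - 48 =-4104/85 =-48.28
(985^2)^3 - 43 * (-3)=913308254830140754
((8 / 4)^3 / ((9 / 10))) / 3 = 80 / 27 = 2.96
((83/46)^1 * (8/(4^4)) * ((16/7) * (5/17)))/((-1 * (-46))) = 415/503608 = 0.00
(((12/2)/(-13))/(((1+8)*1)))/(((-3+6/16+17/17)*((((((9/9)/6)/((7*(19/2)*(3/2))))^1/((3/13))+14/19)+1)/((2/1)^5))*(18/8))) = 272384/1058447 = 0.26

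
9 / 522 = 0.02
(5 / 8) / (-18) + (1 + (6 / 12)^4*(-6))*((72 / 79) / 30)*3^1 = 253 / 11376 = 0.02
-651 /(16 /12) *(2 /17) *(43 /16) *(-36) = 755811 /136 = 5557.43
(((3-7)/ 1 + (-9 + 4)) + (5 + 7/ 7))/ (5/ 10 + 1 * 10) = -2/ 7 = -0.29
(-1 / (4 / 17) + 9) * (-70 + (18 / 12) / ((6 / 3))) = -5263 / 16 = -328.94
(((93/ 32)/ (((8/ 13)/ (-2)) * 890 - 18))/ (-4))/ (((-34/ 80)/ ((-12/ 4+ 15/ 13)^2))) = -8370/ 419237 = -0.02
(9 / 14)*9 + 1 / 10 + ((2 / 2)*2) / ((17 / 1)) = 3572 / 595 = 6.00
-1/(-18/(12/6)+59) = -1/50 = -0.02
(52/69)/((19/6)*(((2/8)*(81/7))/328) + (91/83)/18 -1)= -237828864/287544643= -0.83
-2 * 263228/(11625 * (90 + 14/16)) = -4211648/8451375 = -0.50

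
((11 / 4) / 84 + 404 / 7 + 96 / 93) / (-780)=-122449 / 1624896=-0.08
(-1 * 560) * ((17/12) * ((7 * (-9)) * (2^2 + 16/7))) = 314160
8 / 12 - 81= -241 / 3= -80.33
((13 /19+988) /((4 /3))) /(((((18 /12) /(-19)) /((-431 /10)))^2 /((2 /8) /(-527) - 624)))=-1026020271387527 /7440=-137905950455.31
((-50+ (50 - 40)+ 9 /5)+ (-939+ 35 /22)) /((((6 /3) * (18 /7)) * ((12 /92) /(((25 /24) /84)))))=-12341455 /684288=-18.04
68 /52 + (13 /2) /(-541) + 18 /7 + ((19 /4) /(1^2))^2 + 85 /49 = 155294345 /5513872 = 28.16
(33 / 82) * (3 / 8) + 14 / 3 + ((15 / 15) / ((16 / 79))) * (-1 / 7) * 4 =27499 / 13776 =2.00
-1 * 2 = -2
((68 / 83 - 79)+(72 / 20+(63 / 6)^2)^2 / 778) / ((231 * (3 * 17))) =-176560477 / 33810946400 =-0.01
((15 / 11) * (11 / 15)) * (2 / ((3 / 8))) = 16 / 3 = 5.33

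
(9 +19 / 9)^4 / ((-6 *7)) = -50000000 / 137781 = -362.89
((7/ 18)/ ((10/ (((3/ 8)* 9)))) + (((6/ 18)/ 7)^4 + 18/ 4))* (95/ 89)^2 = 260119598705/ 49295488032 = 5.28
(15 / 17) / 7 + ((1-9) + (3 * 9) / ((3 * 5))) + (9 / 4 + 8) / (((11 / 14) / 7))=85.24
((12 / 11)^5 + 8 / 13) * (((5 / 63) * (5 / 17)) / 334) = 3325900 / 22027428423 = 0.00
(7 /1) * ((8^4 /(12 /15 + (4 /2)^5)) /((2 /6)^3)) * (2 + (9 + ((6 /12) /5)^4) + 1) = 1451532096 /5125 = 283225.77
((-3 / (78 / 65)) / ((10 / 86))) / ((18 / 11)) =-473 / 36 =-13.14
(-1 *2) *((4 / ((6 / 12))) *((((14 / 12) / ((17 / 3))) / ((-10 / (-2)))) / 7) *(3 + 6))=-72 / 85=-0.85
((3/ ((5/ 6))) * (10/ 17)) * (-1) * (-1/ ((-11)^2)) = 36/ 2057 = 0.02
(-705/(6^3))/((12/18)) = -235/48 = -4.90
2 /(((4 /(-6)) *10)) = -3 /10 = -0.30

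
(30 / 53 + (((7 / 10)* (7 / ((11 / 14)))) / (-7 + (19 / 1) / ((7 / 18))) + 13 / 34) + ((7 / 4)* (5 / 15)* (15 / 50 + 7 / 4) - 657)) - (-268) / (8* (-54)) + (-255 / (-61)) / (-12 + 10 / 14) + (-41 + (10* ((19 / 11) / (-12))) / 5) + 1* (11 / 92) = -484476603984726343 / 695222165270160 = -696.87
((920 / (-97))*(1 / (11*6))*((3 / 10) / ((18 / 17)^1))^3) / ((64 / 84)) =-0.00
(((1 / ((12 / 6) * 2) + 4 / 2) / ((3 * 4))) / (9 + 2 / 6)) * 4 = 9 / 112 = 0.08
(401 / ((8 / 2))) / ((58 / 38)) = 7619 / 116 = 65.68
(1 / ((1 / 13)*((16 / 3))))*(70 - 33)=1443 / 16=90.19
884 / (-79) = -884 / 79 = -11.19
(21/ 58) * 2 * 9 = 189/ 29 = 6.52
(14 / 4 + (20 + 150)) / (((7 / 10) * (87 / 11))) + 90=73895 / 609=121.34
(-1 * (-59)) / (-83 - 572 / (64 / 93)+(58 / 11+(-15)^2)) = -10384 / 120369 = -0.09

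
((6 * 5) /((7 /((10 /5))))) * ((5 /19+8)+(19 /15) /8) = 2743 /38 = 72.18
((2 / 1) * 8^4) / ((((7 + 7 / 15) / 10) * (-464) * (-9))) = 1600 / 609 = 2.63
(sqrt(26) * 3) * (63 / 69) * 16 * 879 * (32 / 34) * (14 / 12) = 16539264 * sqrt(26) / 391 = 215688.06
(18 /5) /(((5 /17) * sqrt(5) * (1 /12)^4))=6345216 * sqrt(5) /125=113506.67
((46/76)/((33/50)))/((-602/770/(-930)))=891250/817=1090.88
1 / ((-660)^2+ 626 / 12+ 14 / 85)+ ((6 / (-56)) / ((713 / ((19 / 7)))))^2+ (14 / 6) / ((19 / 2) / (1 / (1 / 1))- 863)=-60692944343113410863 / 22220621246774001992976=-0.00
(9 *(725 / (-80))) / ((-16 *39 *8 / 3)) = 1305 / 26624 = 0.05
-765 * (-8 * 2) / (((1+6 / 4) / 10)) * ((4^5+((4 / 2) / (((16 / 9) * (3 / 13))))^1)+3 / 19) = 957247560 / 19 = 50381450.53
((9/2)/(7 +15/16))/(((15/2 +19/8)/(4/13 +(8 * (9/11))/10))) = 396288/7173595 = 0.06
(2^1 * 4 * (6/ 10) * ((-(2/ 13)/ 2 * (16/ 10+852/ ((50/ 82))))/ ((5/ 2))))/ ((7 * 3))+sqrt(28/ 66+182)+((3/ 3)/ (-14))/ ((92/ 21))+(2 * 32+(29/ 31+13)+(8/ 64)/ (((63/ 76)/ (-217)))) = 2 * sqrt(49665)/ 33+14748282379/ 417105000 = 48.87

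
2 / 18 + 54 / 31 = 517 / 279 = 1.85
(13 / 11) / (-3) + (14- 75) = -2026 / 33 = -61.39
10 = 10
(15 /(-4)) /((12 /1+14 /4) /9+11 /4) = -135 /161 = -0.84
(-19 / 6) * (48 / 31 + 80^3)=-150784456 / 93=-1621338.24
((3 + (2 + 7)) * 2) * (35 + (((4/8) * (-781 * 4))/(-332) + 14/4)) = 86064/83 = 1036.92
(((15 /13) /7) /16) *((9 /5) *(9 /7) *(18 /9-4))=-243 /5096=-0.05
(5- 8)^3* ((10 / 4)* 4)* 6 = -1620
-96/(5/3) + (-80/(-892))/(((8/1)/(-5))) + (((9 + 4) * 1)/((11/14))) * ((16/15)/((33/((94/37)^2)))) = -180206127221/3324575430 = -54.20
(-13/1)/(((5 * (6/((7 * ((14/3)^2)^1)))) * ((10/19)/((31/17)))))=-2626351/11475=-228.88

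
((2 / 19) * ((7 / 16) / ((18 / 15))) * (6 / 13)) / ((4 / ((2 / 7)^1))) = 5 / 3952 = 0.00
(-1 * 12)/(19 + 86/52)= -104/179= -0.58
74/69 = 1.07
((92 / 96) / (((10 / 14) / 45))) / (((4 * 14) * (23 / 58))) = 87 / 32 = 2.72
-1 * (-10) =10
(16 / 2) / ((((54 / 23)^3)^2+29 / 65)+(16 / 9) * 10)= 692807960520 / 16083233720789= 0.04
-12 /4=-3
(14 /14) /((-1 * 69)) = -1 /69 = -0.01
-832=-832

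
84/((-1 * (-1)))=84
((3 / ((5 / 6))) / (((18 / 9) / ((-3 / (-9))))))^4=81 / 625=0.13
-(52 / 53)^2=-2704 / 2809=-0.96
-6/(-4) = 3/2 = 1.50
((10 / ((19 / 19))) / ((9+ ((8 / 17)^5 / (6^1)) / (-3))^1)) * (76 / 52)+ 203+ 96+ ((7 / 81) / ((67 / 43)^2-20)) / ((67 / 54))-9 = 42492574028956358 / 145712039623917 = 291.62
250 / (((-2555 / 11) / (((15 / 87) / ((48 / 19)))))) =-26125 / 355656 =-0.07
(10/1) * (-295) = -2950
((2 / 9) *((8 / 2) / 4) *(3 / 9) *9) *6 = 4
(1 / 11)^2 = 1 / 121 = 0.01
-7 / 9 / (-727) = 7 / 6543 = 0.00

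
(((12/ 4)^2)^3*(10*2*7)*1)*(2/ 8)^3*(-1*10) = -127575/ 8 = -15946.88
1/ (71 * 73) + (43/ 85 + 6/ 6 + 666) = 667.51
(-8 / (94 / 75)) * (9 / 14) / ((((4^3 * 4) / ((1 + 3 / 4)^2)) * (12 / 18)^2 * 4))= -42525 / 1540096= -0.03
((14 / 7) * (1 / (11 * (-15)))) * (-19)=38 / 165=0.23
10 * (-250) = -2500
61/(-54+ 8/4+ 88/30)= -915/736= -1.24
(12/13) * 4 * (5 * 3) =720/13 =55.38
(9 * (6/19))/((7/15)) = 810/133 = 6.09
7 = 7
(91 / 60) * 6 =91 / 10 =9.10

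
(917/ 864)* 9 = 917/ 96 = 9.55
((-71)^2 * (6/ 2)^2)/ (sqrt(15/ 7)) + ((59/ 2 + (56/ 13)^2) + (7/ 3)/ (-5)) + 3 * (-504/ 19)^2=3950685079/ 1830270 + 15123 * sqrt(105)/ 5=33151.45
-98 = -98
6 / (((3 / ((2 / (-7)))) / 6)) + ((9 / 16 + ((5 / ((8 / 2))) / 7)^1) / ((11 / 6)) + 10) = 6.98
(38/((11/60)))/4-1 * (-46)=1076/11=97.82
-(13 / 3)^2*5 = -845 / 9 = -93.89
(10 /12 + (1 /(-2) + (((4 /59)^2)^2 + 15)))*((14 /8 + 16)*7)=138513744439 /72704166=1905.17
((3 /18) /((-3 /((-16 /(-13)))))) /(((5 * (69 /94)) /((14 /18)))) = -5264 /363285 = -0.01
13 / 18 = 0.72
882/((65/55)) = 9702/13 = 746.31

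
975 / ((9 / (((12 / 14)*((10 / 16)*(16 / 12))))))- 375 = -6250 / 21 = -297.62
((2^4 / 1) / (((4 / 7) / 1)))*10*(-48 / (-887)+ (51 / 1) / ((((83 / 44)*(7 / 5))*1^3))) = 399201120 / 73621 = 5422.38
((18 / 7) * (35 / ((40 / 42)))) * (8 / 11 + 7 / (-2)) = -11529 / 44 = -262.02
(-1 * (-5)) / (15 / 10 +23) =10 / 49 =0.20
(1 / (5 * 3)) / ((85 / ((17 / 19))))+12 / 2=6.00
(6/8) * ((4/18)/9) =1/54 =0.02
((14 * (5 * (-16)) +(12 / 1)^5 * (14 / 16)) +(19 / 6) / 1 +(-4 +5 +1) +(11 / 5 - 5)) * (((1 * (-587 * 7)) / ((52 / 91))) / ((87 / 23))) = -4298951143739 / 10440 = -411776929.48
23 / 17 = 1.35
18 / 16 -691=-5519 / 8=-689.88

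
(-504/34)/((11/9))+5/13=-28549/2431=-11.74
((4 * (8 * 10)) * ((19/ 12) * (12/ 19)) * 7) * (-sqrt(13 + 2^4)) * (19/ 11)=-20835.69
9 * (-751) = -6759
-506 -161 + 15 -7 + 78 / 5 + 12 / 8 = -641.90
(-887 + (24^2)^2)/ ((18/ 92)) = 15220894/ 9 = 1691210.44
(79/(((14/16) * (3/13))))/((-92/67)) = -137618/483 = -284.92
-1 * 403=-403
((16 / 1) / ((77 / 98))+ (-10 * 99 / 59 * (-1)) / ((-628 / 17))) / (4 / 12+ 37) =12171777 / 22824032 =0.53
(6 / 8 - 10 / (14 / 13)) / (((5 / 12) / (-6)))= 122.91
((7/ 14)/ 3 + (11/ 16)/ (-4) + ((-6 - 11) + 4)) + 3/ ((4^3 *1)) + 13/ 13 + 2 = -239/ 24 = -9.96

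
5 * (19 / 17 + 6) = 605 / 17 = 35.59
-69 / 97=-0.71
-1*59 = -59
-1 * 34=-34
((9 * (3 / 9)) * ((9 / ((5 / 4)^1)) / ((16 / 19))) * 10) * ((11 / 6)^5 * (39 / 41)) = 39779597 / 7872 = 5053.30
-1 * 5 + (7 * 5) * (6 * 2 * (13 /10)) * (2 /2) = 541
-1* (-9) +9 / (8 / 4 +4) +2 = 25 / 2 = 12.50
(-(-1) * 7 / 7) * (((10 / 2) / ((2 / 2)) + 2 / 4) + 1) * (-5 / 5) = -13 / 2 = -6.50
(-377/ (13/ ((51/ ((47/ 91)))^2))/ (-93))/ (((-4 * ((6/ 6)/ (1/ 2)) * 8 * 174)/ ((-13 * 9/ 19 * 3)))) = 840016359/ 166540928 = 5.04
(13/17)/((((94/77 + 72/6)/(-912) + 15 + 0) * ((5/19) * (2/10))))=8672664/8944907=0.97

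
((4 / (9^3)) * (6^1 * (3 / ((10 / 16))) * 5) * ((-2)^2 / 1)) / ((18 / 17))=2176 / 729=2.98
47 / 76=0.62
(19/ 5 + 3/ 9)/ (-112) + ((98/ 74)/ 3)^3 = 18809533/ 382936680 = 0.05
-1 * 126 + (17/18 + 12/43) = -96577/774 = -124.78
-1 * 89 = -89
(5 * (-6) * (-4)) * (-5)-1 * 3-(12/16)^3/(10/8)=-603.34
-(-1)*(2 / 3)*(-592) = -1184 / 3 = -394.67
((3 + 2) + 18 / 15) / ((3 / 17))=527 / 15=35.13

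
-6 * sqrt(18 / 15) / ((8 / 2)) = -3 * sqrt(30) / 10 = -1.64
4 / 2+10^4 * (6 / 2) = 30002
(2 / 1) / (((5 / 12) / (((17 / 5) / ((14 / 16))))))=3264 / 175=18.65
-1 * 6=-6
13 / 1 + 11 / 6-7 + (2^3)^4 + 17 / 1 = 24725 / 6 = 4120.83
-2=-2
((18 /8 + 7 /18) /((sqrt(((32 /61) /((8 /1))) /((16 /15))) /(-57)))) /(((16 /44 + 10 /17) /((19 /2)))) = -1282633 *sqrt(915) /6408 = -6054.67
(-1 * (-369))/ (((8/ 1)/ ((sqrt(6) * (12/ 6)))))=369 * sqrt(6)/ 4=225.97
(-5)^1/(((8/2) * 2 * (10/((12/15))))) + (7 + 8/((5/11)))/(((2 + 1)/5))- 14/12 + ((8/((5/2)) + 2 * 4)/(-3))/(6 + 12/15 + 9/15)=87199/2220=39.28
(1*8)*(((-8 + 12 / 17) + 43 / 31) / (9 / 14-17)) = 348656 / 120683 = 2.89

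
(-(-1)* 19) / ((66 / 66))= 19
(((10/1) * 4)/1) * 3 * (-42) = -5040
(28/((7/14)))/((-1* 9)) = -56/9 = -6.22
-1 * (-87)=87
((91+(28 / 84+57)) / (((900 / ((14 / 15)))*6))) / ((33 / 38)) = 11837 / 400950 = 0.03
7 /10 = 0.70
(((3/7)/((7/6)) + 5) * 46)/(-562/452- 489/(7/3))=-2734148/2334563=-1.17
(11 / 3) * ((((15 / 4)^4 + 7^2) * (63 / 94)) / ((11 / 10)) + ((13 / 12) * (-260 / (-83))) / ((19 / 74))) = 102414520345 / 170770176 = 599.72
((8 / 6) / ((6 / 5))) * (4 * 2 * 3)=80 / 3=26.67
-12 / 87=-4 / 29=-0.14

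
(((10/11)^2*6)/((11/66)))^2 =12960000/14641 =885.19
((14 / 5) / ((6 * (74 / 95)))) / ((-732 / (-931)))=123823 / 162504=0.76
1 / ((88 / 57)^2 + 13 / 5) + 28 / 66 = 1669483 / 2671581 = 0.62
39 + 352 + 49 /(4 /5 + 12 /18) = 424.41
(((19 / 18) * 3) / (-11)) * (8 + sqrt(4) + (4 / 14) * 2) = -703 / 231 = -3.04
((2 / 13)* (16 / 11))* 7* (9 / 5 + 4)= 6496 / 715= 9.09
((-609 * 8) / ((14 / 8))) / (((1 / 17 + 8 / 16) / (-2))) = 189312 / 19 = 9963.79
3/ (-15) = -1/ 5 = -0.20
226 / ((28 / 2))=113 / 7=16.14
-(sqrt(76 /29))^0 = -1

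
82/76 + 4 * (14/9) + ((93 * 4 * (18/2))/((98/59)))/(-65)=-25825027/1089270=-23.71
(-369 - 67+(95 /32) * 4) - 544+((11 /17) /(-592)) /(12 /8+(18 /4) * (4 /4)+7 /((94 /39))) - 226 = -2514698543 /2105892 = -1194.13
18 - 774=-756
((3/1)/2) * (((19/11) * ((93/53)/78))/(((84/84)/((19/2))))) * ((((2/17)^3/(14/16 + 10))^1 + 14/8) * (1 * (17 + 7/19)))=16.83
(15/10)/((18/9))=0.75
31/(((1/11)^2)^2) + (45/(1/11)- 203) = 454163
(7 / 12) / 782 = 7 / 9384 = 0.00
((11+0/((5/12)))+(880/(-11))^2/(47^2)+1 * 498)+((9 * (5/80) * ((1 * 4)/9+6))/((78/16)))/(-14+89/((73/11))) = 1891643284/3704493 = 510.63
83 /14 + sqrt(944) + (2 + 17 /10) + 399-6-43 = 4 * sqrt(59) + 12587 /35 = 390.35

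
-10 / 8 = -5 / 4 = -1.25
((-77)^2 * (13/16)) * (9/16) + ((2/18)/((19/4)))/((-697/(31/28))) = 578754305201/213583104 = 2709.74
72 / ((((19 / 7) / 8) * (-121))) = -4032 / 2299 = -1.75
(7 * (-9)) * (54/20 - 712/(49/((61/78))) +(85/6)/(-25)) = 264588/455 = 581.51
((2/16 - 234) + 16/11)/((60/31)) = -120.08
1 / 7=0.14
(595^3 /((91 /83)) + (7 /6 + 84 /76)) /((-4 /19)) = -284731690117 /312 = -912601570.89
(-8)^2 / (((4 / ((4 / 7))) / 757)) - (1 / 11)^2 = 5862201 / 847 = 6921.13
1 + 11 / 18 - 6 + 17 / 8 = -163 / 72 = -2.26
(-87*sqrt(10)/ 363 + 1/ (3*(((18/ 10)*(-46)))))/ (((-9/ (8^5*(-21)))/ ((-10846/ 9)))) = 6219530240/ 16767 + 6558777344*sqrt(10)/ 297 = 70204861.57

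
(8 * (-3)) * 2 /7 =-48 /7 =-6.86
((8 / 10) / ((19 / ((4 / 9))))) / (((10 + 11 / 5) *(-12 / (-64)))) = 256 / 31293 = 0.01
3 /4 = 0.75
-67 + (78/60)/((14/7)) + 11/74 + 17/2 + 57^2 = 2361561/740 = 3191.30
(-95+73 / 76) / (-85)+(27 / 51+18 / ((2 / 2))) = 126847 / 6460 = 19.64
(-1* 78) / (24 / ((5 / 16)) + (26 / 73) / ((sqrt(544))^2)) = -7743840 / 7624769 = -1.02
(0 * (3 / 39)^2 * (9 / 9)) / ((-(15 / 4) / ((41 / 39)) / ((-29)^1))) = 0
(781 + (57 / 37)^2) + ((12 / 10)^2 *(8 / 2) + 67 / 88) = 2379004643 / 3011800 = 789.89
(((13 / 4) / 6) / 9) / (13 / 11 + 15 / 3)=143 / 14688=0.01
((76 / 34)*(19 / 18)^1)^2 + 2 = 177139 / 23409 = 7.57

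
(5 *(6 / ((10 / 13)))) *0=0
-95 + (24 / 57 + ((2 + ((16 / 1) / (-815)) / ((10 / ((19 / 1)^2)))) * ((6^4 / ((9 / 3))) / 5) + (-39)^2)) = 595393746 / 387125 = 1537.99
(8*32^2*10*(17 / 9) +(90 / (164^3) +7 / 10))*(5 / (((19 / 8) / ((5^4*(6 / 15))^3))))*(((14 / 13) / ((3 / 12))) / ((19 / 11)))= 2842560894396781250000 / 223924329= 12694292340144.88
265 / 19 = 13.95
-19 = -19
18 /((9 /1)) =2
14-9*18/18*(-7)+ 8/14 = 77.57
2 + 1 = 3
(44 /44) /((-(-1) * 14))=0.07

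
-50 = -50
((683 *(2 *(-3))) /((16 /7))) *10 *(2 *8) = -286860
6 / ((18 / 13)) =13 / 3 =4.33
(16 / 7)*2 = 32 / 7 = 4.57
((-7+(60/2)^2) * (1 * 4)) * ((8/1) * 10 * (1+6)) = 2000320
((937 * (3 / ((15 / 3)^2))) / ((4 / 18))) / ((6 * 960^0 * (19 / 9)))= 75897 / 1900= 39.95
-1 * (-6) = 6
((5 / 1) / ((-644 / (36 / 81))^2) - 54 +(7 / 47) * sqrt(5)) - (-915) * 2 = 7 * sqrt(5) / 47 +3728891381 / 2099601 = 1776.33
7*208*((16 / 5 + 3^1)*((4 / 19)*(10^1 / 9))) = 361088 / 171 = 2111.63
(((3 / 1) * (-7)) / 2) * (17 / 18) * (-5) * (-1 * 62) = -18445 / 6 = -3074.17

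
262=262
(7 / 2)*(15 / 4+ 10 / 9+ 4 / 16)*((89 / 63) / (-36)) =-2047 / 2916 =-0.70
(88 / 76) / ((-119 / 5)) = -110 / 2261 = -0.05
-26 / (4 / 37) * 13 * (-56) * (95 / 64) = 4158245 / 16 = 259890.31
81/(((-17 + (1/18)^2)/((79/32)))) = -518319/44056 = -11.77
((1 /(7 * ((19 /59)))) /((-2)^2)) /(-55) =-59 /29260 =-0.00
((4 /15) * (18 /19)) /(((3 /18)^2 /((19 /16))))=54 /5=10.80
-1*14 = -14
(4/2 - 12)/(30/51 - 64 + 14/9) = 765/4732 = 0.16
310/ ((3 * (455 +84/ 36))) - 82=-56097/ 686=-81.77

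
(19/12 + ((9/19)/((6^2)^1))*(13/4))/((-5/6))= -1.95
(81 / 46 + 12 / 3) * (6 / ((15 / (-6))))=-318 / 23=-13.83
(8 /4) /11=0.18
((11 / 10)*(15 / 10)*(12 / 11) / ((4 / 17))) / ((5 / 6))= 9.18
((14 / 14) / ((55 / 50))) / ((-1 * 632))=-5 / 3476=-0.00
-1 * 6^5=-7776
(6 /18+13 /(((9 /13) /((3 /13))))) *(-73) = -1022 /3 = -340.67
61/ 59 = 1.03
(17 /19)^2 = 0.80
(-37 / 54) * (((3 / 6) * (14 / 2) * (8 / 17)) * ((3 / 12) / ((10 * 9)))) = -259 / 82620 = -0.00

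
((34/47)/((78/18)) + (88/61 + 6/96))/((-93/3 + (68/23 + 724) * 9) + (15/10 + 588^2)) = 22933553/4831462688936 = 0.00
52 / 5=10.40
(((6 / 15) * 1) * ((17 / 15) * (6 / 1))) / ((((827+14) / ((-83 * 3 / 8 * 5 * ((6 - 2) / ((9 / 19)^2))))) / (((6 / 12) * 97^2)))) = -4792671739 / 113535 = -42213.17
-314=-314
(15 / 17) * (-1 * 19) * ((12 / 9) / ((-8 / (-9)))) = -855 / 34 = -25.15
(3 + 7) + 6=16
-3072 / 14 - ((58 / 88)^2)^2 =-5762026423 / 26236672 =-219.62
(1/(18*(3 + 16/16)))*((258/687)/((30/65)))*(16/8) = 0.02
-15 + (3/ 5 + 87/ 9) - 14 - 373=-5876/ 15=-391.73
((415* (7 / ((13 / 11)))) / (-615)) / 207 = -6391 / 330993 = -0.02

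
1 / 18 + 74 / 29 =1361 / 522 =2.61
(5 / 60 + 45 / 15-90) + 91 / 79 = -81305 / 948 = -85.76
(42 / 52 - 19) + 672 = 16999 / 26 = 653.81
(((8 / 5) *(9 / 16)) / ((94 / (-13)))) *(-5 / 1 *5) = 585 / 188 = 3.11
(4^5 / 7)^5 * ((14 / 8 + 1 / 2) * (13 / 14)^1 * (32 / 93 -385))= -53836873616262.81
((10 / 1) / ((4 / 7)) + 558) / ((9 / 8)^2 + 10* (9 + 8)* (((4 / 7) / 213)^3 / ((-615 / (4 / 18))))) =135146826835713504 / 297211472725729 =454.72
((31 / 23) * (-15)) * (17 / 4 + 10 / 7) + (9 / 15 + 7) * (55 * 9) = 2348793 / 644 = 3647.19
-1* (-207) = 207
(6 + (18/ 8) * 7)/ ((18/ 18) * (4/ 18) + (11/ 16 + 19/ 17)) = 53244/ 4963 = 10.73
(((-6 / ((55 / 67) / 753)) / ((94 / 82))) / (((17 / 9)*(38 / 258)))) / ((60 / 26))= -31219734663 / 4174775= -7478.18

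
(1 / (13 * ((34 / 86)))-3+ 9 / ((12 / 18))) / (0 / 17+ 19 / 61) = 288347 / 8398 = 34.34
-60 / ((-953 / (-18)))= -1080 / 953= -1.13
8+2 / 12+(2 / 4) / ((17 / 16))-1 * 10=-139 / 102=-1.36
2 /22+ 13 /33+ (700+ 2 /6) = 700.82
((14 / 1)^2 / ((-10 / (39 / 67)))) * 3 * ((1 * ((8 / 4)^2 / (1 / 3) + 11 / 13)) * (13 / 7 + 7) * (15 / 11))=-3913812 / 737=-5310.46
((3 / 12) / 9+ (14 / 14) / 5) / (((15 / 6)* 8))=41 / 3600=0.01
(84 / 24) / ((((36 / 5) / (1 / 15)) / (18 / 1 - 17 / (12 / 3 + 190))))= 24325 / 41904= 0.58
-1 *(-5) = 5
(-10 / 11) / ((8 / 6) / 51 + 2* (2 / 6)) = -765 / 583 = -1.31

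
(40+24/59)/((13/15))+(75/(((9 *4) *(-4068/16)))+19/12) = 451159081/9360468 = 48.20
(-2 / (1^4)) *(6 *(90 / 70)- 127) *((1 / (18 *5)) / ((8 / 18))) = 167 / 28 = 5.96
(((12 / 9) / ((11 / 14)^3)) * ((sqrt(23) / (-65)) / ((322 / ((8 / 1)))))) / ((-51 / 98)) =614656 * sqrt(23) / 304446285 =0.01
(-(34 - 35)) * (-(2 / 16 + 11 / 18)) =-53 / 72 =-0.74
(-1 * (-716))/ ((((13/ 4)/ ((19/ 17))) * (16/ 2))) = 6802/ 221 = 30.78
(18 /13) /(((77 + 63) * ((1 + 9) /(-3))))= -27 /9100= -0.00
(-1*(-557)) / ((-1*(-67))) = 557 / 67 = 8.31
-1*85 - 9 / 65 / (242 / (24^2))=-671117 / 7865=-85.33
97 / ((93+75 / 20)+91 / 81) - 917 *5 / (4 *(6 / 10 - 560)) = 1078591139 / 354782668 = 3.04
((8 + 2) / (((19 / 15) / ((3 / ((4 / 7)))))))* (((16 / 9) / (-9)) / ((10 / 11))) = -1540 / 171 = -9.01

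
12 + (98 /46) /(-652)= 179903 /14996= 12.00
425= 425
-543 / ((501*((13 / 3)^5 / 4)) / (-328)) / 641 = 0.00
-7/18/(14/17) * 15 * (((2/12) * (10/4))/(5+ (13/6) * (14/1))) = -425/5088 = -0.08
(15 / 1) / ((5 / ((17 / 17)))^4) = 3 / 125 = 0.02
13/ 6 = 2.17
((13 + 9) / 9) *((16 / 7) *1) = 352 / 63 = 5.59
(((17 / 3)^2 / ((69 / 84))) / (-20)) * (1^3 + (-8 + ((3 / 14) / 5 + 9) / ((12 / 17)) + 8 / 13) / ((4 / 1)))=-3305293 / 717600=-4.61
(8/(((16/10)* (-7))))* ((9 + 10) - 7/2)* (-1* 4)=310/7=44.29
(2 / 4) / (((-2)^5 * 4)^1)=-1 / 256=-0.00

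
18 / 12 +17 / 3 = 43 / 6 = 7.17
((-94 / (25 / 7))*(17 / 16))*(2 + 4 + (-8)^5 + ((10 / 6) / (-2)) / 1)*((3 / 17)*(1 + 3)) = 64673833 / 100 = 646738.33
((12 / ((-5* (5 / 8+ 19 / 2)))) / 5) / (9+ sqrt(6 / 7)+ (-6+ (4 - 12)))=32* sqrt(42) / 114075+ 224 / 22815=0.01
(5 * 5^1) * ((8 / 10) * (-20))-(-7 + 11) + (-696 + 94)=-1006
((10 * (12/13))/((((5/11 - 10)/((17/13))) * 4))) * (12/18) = -748/3549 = -0.21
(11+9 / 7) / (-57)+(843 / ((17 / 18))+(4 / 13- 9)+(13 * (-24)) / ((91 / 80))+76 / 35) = 38519491 / 62985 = 611.57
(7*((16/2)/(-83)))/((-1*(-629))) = -56/52207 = -0.00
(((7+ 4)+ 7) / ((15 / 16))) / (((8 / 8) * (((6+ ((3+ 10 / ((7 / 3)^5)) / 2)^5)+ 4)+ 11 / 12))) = 12359288398823100525837312 / 13212450227759528827567445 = 0.94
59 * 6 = 354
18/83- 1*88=-7286/83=-87.78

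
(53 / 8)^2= 2809 / 64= 43.89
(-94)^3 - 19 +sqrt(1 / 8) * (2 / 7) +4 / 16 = -3322411 / 4 +sqrt(2) / 14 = -830602.65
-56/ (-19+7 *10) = -56/ 51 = -1.10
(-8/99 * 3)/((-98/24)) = 32/539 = 0.06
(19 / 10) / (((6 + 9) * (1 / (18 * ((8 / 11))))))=456 / 275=1.66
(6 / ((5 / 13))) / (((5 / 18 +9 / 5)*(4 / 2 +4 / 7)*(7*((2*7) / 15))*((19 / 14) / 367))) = 429390 / 3553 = 120.85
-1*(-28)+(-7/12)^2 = 4081/144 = 28.34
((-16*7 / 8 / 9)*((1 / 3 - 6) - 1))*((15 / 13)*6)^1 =2800 / 39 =71.79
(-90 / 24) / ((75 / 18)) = -9 / 10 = -0.90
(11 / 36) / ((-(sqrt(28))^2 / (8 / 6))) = -11 / 756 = -0.01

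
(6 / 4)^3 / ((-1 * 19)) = -27 / 152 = -0.18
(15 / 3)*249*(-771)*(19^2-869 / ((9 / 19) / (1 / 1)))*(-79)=-111742230190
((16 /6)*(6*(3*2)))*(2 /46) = 96 /23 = 4.17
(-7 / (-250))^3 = 343 / 15625000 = 0.00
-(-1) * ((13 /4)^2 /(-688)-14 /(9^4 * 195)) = -0.02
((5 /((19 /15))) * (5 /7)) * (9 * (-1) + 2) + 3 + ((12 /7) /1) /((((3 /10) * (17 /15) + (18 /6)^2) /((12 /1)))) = -902742 /62111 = -14.53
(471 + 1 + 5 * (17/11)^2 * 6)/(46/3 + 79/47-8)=299202/4961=60.31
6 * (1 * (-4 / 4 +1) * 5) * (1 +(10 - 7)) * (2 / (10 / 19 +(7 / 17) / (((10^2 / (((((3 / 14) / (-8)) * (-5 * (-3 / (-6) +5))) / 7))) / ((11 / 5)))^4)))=0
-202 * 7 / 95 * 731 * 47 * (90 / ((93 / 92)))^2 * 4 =-296055269475840 / 18259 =-16214210497.61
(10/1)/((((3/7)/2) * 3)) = 140/9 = 15.56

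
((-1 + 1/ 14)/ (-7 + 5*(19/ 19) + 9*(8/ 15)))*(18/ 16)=-585/ 1568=-0.37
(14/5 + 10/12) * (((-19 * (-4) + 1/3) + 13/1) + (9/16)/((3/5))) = 472297/1440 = 327.98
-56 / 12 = -14 / 3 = -4.67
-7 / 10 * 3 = -21 / 10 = -2.10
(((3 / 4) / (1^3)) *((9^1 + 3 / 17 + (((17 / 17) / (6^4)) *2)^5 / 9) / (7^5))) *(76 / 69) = 3047865079597498691 / 6757475756269536313344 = 0.00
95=95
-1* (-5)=5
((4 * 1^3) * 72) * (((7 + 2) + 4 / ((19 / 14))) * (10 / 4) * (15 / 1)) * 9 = 22064400 / 19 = 1161284.21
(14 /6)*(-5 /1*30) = -350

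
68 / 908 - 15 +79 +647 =161414 / 227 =711.07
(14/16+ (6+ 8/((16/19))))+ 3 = 155/8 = 19.38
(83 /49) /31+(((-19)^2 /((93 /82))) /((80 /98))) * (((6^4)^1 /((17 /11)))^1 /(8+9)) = 42218314723 /2194955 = 19234.25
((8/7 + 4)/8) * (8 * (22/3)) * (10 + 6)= 4224/7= 603.43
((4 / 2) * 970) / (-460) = -4.22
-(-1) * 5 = 5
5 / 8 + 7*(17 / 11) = 1007 / 88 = 11.44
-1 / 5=-0.20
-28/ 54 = -14/ 27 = -0.52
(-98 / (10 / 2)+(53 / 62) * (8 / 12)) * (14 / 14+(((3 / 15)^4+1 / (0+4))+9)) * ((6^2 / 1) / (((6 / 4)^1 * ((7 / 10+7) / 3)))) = -2721492252 / 1491875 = -1824.21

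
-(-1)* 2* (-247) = -494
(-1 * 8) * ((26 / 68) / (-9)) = 52 / 153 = 0.34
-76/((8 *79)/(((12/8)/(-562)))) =57/177592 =0.00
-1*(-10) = 10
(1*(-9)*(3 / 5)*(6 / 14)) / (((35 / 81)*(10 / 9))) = -59049 / 12250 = -4.82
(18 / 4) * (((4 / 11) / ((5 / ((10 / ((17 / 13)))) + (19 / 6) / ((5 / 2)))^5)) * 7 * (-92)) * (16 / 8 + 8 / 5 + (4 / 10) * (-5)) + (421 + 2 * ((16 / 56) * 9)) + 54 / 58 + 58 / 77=3902626301746764738 / 10742410190260133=363.29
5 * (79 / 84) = 395 / 84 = 4.70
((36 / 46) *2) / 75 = 12 / 575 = 0.02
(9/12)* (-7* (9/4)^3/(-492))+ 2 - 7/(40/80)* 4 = -53.88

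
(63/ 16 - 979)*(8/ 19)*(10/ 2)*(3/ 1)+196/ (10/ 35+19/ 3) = -32371677/ 5282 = -6128.68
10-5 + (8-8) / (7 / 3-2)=5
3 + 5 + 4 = 12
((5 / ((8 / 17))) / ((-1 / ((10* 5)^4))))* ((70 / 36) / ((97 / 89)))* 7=-723994140625 / 873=-829317457.76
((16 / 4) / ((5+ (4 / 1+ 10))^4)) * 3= 12 / 130321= 0.00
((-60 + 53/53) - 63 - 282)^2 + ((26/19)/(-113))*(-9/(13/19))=18443426/113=163216.16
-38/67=-0.57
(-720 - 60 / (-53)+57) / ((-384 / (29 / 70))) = 339097 / 474880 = 0.71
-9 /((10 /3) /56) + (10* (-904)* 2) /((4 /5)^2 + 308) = -2023324 /9645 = -209.78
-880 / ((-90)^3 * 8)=11 / 72900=0.00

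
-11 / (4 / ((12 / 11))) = -3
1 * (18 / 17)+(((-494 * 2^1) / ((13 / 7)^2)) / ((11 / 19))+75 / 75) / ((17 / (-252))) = 17797050 / 2431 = 7320.88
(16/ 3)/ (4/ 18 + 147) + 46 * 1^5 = 60998/ 1325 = 46.04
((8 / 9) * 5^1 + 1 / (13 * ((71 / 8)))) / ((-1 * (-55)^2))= -36992 / 25128675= -0.00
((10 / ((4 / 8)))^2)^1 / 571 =400 / 571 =0.70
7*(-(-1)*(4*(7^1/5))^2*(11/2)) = 30184/25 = 1207.36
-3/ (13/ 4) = -0.92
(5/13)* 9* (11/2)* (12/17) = 2970/221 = 13.44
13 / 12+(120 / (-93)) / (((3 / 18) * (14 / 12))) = -14459 / 2604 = -5.55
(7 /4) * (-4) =-7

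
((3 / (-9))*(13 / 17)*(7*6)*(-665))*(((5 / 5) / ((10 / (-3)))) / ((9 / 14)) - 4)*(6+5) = -17839822 / 51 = -349800.43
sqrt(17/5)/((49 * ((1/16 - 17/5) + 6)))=16 * sqrt(85)/10437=0.01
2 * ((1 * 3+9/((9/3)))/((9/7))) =28/3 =9.33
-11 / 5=-2.20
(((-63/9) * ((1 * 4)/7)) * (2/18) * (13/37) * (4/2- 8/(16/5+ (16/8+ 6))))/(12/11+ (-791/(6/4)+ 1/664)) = 1139424/2986526669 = 0.00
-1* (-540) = 540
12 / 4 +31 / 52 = 187 / 52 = 3.60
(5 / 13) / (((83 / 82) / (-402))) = -164820 / 1079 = -152.75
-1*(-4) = 4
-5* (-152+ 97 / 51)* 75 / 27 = 956875 / 459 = 2084.69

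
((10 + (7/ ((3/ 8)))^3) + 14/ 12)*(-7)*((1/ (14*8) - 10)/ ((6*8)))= 131234455/ 13824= 9493.23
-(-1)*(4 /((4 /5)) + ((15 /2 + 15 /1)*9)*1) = 415 /2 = 207.50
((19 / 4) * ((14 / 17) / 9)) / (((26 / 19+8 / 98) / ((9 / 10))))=123823 / 459000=0.27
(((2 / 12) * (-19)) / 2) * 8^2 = -304 / 3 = -101.33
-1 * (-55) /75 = 11 /15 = 0.73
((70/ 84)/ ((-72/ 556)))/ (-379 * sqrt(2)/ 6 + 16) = 5560/ 417099 + 263405 * sqrt(2)/ 5005188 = 0.09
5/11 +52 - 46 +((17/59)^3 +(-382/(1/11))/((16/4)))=-4717242165/4518338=-1044.02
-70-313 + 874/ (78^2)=-1164649/ 3042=-382.86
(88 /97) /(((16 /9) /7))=693 /194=3.57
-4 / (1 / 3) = -12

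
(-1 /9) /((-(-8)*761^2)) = -1 /41696712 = -0.00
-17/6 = -2.83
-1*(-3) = 3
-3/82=-0.04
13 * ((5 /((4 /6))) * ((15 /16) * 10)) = 14625 /16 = 914.06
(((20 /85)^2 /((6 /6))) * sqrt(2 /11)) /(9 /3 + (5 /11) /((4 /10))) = 32 * sqrt(22) /26299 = 0.01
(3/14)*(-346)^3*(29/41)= -1801845516/287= -6278207.37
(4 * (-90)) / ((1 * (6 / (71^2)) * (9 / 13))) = -1310660 / 3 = -436886.67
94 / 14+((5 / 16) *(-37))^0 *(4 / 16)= 195 / 28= 6.96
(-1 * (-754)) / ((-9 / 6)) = -1508 / 3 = -502.67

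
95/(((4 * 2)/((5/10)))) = 5.94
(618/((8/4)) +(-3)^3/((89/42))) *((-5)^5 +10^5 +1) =2554329492/89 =28700331.37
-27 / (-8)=27 / 8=3.38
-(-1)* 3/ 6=1/ 2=0.50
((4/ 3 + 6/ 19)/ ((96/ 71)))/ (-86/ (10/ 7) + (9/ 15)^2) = -83425/ 4093056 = -0.02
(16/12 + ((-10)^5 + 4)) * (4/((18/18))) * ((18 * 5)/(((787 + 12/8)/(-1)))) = 71996160/1577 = 45653.87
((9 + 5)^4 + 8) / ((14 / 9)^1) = 24701.14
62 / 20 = 31 / 10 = 3.10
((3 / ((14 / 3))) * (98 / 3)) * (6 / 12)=21 / 2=10.50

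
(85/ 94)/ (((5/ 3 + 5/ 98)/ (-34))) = -84966/ 4747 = -17.90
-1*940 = -940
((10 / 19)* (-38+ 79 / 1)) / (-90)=-0.24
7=7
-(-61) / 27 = 61 / 27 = 2.26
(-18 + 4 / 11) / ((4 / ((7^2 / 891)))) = -4753 / 19602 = -0.24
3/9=1/3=0.33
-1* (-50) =50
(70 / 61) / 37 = 70 / 2257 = 0.03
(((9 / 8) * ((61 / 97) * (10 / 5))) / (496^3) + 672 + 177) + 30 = 41616507421221 / 47345287168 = 879.00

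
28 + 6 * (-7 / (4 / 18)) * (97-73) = -4508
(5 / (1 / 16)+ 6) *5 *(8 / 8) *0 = 0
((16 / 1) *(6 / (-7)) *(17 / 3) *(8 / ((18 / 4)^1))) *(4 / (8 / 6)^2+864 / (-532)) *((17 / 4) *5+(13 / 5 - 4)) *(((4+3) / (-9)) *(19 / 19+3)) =31963264 / 5985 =5340.56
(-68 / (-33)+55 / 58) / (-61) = -5759 / 116754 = -0.05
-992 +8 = -984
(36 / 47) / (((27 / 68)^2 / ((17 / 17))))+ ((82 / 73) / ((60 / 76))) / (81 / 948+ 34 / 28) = 23782589624 / 3994970625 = 5.95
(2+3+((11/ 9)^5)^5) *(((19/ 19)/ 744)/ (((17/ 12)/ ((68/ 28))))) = 7995467812310213213262964/ 22254837618447430251877719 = 0.36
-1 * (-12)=12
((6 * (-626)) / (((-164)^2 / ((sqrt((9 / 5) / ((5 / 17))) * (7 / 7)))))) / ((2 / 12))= -8451 * sqrt(17) / 16810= -2.07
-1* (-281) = 281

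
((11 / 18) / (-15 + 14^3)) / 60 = 11 / 2947320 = 0.00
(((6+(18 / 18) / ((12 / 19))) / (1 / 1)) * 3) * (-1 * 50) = -2275 / 2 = -1137.50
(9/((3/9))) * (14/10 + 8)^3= 2803221/125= 22425.77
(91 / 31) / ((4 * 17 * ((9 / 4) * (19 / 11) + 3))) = 1001 / 159681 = 0.01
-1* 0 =0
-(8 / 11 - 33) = 355 / 11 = 32.27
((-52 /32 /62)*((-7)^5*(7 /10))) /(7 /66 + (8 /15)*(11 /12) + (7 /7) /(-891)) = 9529569 /18352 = 519.27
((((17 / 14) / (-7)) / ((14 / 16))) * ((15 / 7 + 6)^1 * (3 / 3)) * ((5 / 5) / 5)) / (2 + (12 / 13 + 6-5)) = -988 / 12005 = -0.08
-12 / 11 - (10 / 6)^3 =-1699 / 297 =-5.72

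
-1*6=-6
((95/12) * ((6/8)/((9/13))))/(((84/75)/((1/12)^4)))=0.00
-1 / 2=-0.50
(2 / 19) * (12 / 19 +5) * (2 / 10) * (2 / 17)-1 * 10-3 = -398477 / 30685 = -12.99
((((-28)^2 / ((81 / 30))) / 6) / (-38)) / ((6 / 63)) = -6860 / 513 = -13.37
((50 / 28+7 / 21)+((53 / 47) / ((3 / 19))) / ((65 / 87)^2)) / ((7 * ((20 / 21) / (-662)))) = -41170090147 / 27800500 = -1480.91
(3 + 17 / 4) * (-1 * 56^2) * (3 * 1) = -68208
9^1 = 9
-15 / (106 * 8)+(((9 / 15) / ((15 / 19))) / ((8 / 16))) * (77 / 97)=2444873 / 2056400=1.19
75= 75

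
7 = 7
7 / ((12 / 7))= 4.08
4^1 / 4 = 1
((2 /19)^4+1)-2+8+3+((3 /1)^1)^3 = 4821893 /130321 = 37.00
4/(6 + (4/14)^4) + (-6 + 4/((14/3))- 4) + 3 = -5.48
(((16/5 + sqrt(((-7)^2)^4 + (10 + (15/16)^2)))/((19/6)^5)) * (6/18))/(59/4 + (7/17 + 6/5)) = 2820096/13774538737 + 55080 * sqrt(1475791841)/13774538737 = 0.15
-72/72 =-1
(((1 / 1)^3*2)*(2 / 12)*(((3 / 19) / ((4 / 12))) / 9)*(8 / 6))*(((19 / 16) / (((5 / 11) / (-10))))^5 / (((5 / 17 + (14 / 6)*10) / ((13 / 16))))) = -4638420348991 / 473825280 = -9789.31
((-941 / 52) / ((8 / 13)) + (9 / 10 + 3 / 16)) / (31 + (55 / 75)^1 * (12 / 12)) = -13593 / 15232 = -0.89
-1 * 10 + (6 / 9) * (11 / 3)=-68 / 9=-7.56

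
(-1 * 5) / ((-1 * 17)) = 5 / 17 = 0.29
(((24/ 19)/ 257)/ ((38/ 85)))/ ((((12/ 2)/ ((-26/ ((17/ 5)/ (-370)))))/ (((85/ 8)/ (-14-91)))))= -1022125/ 1948317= -0.52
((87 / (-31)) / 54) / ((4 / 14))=-203 / 1116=-0.18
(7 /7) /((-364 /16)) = -4 /91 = -0.04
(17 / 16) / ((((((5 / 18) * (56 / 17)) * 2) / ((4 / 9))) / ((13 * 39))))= 146523 / 1120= 130.82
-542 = -542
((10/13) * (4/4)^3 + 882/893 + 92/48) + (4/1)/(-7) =3025081/975156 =3.10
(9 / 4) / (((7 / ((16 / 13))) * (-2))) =-18 / 91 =-0.20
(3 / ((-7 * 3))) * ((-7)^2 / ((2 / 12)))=-42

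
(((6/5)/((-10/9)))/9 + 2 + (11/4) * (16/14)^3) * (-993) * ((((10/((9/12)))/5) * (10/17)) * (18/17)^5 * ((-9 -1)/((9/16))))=1826051748839424/8279186167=220559.33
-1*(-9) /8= 9 /8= 1.12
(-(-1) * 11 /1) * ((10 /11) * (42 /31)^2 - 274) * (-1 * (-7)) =-20151698 /961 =-20969.51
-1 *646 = -646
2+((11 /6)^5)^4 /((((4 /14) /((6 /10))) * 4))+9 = 4709786201099129300887 /48748779200839680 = 96613.42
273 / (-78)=-7 / 2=-3.50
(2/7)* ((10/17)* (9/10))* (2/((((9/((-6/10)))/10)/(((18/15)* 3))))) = -432/595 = -0.73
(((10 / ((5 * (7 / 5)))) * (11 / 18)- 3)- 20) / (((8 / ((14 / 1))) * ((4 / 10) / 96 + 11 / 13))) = -362440 / 7959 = -45.54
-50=-50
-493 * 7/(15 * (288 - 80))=-3451/3120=-1.11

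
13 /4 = 3.25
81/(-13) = -81/13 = -6.23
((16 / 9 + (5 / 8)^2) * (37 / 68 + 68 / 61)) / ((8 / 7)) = 60160583 / 19113984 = 3.15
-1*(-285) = 285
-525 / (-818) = 525 / 818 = 0.64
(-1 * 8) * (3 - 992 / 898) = -6808 / 449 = -15.16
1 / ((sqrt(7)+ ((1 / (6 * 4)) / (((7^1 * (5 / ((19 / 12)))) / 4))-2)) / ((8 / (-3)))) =-16934400 * sqrt(7) / 19242359-33741120 / 19242359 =-4.08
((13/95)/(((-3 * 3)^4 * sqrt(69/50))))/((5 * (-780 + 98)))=-13 * sqrt(138)/29331016110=-0.00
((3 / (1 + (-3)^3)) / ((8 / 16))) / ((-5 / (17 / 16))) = 51 / 1040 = 0.05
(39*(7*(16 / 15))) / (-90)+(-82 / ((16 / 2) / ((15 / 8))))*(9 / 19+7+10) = -339.06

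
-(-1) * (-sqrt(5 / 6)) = -sqrt(30) / 6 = -0.91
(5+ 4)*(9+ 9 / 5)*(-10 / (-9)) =108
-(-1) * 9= 9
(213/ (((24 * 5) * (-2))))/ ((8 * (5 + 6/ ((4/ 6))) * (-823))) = 71/ 7374080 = 0.00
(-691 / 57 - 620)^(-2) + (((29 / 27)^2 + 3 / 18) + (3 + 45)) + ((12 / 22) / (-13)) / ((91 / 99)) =110336325139620701 / 2239210386394254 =49.27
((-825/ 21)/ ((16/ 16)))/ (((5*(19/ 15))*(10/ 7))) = -165/ 38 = -4.34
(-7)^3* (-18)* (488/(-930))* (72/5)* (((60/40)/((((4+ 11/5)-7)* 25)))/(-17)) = -13558104/65875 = -205.82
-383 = -383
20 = 20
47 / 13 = 3.62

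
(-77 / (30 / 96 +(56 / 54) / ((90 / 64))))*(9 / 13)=-13471920 / 265343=-50.77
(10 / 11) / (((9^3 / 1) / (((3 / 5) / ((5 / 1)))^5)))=2 / 64453125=0.00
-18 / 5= -3.60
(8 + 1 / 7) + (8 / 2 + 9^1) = 148 / 7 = 21.14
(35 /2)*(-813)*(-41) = 1166655 /2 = 583327.50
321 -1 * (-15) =336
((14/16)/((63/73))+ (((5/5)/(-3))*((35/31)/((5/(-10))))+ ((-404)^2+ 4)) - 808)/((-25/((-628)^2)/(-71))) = 1268833620689266/6975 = 181911630206.35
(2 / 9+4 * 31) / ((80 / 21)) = 3913 / 120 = 32.61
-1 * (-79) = 79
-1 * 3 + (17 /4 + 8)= 37 /4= 9.25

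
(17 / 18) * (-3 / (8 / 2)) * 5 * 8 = -28.33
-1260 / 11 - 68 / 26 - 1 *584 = -100266 / 143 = -701.16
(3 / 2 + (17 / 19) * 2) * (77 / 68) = 9625 / 2584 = 3.72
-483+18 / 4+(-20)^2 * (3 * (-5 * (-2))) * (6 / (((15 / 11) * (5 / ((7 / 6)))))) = 11841.50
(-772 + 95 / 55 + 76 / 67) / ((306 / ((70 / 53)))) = -3.32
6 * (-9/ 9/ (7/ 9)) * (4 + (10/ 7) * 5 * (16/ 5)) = -10152/ 49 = -207.18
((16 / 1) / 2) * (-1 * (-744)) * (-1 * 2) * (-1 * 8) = 95232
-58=-58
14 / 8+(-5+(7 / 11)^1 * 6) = 25 / 44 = 0.57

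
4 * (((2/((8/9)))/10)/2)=9/20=0.45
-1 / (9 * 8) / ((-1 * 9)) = 1 / 648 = 0.00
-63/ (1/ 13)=-819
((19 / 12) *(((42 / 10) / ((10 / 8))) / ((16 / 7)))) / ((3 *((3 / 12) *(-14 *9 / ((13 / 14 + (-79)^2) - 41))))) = -1649447 / 10800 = -152.73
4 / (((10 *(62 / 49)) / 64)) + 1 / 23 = 72283 / 3565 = 20.28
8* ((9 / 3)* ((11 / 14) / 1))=132 / 7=18.86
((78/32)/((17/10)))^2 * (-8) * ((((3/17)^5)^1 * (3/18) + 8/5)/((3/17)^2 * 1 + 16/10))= -863856398925/53545647184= -16.13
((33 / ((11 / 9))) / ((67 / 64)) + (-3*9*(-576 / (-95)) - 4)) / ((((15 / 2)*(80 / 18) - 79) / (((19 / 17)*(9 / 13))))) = 24388668 / 10142795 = 2.40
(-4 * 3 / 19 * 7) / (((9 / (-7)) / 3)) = 196 / 19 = 10.32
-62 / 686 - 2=-2.09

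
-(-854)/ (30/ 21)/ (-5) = -2989/ 25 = -119.56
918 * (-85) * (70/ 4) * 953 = -1301345325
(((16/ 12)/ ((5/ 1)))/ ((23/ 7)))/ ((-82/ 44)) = -616/ 14145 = -0.04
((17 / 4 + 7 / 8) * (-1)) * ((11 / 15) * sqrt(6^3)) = -451 * sqrt(6) / 20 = -55.24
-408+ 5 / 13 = -5299 / 13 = -407.62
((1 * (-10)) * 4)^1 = -40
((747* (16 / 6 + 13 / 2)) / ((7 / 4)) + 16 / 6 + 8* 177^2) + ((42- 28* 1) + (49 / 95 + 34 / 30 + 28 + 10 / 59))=1997778264 / 7847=254591.34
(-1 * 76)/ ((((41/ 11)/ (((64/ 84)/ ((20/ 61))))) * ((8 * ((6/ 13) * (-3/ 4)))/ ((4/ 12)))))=662948/ 116235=5.70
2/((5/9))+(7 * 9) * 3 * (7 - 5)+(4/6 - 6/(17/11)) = 96488/255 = 378.38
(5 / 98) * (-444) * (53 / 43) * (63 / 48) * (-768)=28144.58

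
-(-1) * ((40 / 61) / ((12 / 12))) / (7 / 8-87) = -320 / 42029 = -0.01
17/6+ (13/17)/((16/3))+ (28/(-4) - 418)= -422.02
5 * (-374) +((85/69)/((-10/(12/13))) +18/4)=-1865.61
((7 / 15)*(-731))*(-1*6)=10234 / 5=2046.80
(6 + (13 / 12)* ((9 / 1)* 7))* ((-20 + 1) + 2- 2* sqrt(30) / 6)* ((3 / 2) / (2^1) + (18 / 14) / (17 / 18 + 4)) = -12708333 / 9968- 249183* sqrt(30) / 9968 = -1411.83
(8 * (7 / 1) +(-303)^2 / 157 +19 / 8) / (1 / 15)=12116865 / 1256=9647.19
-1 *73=-73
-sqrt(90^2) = -90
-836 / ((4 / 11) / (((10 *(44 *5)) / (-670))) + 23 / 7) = -1770230 / 6723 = -263.31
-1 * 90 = -90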